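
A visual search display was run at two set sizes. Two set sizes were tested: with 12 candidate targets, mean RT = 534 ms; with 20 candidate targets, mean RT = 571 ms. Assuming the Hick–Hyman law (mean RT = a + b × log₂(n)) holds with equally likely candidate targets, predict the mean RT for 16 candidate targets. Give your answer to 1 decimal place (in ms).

554.8 ms

Solve the two-equation system in a and b:
  b = (571 − 534) / (log₂ 20 − log₂ 12) = 37 / (4.3219 − 3.5850) = 50.206 ms/bit
  a = 534 − 50.206 × 3.5850 = 354.014 ms
Then RT(16) = 354.014 + 50.206 × log₂ 16 = 354.014 + 50.206 × 4 ≈ 554.837 ms.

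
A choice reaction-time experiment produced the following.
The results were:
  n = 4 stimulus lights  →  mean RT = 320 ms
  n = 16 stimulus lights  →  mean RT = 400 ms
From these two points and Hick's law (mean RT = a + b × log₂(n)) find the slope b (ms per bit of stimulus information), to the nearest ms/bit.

b = (RT₂ − RT₁)/(log₂ n₂ − log₂ n₁) = (400 − 320)/(4 − 2) = 40 ms/bit.

40 ms/bit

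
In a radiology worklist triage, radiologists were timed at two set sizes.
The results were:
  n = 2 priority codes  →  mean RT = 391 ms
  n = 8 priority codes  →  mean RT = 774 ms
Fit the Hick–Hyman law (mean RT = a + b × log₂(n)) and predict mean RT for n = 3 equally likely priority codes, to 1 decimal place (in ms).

RT is linear in log₂ n, so two points fix the line:
  b = (774 − 391) / (log₂ 8 − log₂ 2) = 383 / (3 − 1) = 191.500 ms/bit
  a = 391 − 191.500 × 1 = 199.500 ms
Then RT(3) = 199.500 + 191.500 × log₂ 3 = 199.500 + 191.500 × 1.5850 ≈ 503.020 ms.

503.0 ms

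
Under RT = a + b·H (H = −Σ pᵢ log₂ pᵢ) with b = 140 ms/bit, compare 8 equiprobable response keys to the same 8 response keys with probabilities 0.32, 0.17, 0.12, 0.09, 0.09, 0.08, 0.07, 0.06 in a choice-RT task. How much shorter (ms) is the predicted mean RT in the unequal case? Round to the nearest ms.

The RT saving is b·ΔH. Equiprobable H₀ = log₂(8) = 3.0000 bits; with the given probabilities H = 2.7566 bits.
b·(H₀ − H) = 140 × (3.0000 − 2.7566) = 34.08 ms.

34 ms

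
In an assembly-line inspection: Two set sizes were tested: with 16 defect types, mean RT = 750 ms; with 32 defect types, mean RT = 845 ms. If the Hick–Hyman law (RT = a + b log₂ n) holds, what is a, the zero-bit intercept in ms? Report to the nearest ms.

370 ms

b = (RT₂ − RT₁)/(log₂ n₂ − log₂ n₁) = (845 − 750)/(5 − 4) = 95 ms/bit.
a = RT₁ − b·log₂ n₁ = 750 − 95 × 4 = 370.000 ms.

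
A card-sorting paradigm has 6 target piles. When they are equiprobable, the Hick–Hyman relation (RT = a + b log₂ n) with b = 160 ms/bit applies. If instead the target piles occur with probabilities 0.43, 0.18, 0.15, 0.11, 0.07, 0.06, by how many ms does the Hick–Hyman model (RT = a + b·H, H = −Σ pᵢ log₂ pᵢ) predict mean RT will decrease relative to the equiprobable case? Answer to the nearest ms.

55 ms

Equiprobable entropy H₀ = log₂ 6 = 2.5850 bits.
Skewed entropy H = −Σ pᵢ log₂ pᵢ = 2.2418 bits.
ΔRT = b·(H₀ − H) = 160 × 0.3432 = 54.91 ms.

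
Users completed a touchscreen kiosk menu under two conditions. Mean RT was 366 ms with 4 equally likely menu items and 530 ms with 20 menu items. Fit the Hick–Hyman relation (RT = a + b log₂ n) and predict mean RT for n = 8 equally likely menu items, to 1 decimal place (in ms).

436.6 ms

RT is linear in log₂ n, so two points fix the line:
  b = (530 − 366) / (log₂ 20 − log₂ 4) = 164 / (4.3219 − 2) = 70.631 ms/bit
  a = 366 − 70.631 × 2 = 224.738 ms
Then RT(8) = 224.738 + 70.631 × log₂ 8 = 224.738 + 70.631 × 3 ≈ 436.631 ms.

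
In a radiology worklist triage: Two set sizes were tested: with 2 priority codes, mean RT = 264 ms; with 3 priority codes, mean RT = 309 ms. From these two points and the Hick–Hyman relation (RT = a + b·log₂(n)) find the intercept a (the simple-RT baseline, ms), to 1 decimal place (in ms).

b = (RT₂ − RT₁)/(log₂ n₂ − log₂ n₁) = (309 − 264)/(1.5850 − 1) = 76.928 ms/bit.
a = RT₁ − b·log₂ n₁ = 264 − 76.928 × 1 = 187.072 ms.

187.1 ms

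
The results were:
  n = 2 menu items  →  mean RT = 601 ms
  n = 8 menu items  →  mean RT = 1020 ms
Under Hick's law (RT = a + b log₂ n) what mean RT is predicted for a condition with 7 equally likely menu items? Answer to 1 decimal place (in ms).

With log₂ n on the abscissa the relation is linear; from the two conditions:
  b = (1020 − 601) / (log₂ 8 − log₂ 2) = 419 / (3 − 1) = 209.500 ms/bit
  a = 601 − 209.500 × 1 = 391.500 ms
Then RT(7) = 391.500 + 209.500 × log₂ 7 = 391.500 + 209.500 × 2.8074 ≈ 979.641 ms.

979.6 ms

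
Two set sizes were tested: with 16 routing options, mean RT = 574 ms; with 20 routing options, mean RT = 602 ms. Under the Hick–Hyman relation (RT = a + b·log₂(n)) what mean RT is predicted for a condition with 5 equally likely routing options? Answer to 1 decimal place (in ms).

Solve the two-equation system in a and b:
  b = (602 − 574) / (log₂ 20 − log₂ 16) = 28 / (4.3219 − 4) = 86.976 ms/bit
  a = 574 − 86.976 × 4 = 226.096 ms
Then RT(5) = 226.096 + 86.976 × log₂ 5 = 226.096 + 86.976 × 2.3219 ≈ 428.048 ms.

428.0 ms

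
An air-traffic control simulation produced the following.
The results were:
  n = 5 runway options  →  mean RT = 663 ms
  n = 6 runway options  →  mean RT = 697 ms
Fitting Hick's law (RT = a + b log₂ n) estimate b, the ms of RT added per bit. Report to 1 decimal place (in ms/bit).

129.3 ms/bit

The slope on a log₂ axis is (697 − 663) / (2.5850 − 2.3219) = 129.261 ms/bit.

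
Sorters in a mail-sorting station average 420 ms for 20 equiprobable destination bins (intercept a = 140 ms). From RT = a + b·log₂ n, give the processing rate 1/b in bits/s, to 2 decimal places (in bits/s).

Choice component = 420 − 140 = 280 ms over log₂(20) = 4.3219 bits.
b = 280 / 4.3219 = 64.786 ms/bit, so 1/b = 15.435 bits/s.

15.44 bits/s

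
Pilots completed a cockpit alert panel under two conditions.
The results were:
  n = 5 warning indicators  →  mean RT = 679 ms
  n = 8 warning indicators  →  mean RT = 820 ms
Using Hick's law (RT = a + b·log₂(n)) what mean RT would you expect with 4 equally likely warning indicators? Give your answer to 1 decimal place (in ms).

612.1 ms

RT is linear in log₂ n, so two points fix the line:
  b = (820 − 679) / (log₂ 8 − log₂ 5) = 141 / (3 − 2.3219) = 207.943 ms/bit
  a = 679 − 207.943 × 2.3219 = 196.172 ms
Then RT(4) = 196.172 + 207.943 × log₂ 4 = 196.172 + 207.943 × 2 ≈ 612.057 ms.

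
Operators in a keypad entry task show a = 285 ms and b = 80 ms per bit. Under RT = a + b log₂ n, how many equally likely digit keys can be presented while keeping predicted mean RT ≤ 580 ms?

12

80·log₂ n ≤ 580 − 285 = 295, giving log₂ n ≤ 3.6875 and n ≤ 12.884. The largest whole number is 12.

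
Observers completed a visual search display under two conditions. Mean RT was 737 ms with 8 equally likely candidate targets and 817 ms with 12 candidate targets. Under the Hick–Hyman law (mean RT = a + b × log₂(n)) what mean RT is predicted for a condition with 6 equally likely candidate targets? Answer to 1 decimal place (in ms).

Solve the two-equation system in a and b:
  b = (817 − 737) / (log₂ 12 − log₂ 8) = 80 / (3.5850 − 3) = 136.761 ms/bit
  a = 737 − 136.761 × 3 = 326.717 ms
Then RT(6) = 326.717 + 136.761 × log₂ 6 = 326.717 + 136.761 × 2.5850 ≈ 680.239 ms.

680.2 ms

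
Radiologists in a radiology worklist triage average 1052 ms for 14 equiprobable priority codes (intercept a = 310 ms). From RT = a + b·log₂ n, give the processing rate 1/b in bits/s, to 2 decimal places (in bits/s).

Choice component = 1052 − 310 = 742 ms over log₂(14) = 3.8074 bits.
b = 742 / 3.8074 = 194.886 ms/bit, so 1/b = 5.131 bits/s.

5.13 bits/s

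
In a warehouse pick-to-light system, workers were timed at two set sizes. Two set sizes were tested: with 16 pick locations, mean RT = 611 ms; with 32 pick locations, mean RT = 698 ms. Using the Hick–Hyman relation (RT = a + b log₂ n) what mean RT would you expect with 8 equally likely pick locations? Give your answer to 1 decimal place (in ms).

Solve the two-equation system in a and b:
  b = (698 − 611) / (log₂ 32 − log₂ 16) = 87 / (5 − 4) = 87.000 ms/bit
  a = 611 − 87.000 × 4 = 263.000 ms
Then RT(8) = 263.000 + 87.000 × log₂ 8 = 263.000 + 87.000 × 3 ≈ 524.000 ms.

524.0 ms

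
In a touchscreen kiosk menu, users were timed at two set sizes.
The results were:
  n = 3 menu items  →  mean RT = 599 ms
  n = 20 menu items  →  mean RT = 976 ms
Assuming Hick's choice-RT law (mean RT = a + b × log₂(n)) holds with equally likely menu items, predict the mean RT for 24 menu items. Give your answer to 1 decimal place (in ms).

With log₂ n on the abscissa the relation is linear; from the two conditions:
  b = (976 − 599) / (log₂ 20 − log₂ 3) = 377 / (4.3219 − 1.5850) = 137.744 ms/bit
  a = 599 − 137.744 × 1.5850 = 380.681 ms
Then RT(24) = 380.681 + 137.744 × log₂ 24 = 380.681 + 137.744 × 4.5850 ≈ 1012.231 ms.

1012.2 ms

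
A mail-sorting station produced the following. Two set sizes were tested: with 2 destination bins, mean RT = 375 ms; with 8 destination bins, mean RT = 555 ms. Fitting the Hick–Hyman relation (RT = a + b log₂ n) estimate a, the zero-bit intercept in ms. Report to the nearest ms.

The slope on a log₂ axis is (555 − 375) / (3 − 1) = 90 ms/bit.
Intercept: a = 375 − 90·log₂(2) = 285.000 ms.

285 ms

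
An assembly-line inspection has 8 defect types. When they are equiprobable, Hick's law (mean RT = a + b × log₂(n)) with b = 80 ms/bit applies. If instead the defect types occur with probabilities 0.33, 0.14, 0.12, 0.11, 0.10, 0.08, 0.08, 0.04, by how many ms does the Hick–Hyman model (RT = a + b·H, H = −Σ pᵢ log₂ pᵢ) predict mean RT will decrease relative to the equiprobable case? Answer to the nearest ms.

The RT saving is b·ΔH. Equiprobable H₀ = log₂(8) = 3.0000 bits; with the given probabilities H = 2.7433 bits.
b·(H₀ − H) = 80 × (3.0000 − 2.7433) = 20.54 ms.

21 ms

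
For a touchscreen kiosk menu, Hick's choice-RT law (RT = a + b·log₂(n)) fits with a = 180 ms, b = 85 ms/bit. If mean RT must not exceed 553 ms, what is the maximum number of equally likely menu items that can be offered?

Set 180 + 85·log₂ n ≤ 553 → log₂ n ≤ (553 − 180)/85 = 4.3882.
So n ≤ 2^4.3882 = 20.941; the largest integer n is 20.

20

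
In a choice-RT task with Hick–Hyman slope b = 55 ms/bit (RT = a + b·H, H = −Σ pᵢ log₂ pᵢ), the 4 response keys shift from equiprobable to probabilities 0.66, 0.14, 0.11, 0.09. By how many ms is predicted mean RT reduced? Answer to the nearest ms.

30 ms

Equiprobable entropy H₀ = log₂ 4 = 2.0000 bits.
Skewed entropy H = −Σ pᵢ log₂ pᵢ = 1.4557 bits.
ΔRT = b·(H₀ − H) = 55 × 0.5443 = 29.94 ms.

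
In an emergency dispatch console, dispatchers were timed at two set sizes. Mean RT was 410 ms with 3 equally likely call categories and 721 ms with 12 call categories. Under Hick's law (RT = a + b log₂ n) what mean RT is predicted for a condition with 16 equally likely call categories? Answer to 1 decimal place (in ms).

Solve the two-equation system in a and b:
  b = (721 − 410) / (log₂ 12 − log₂ 3) = 311 / (3.5850 − 1.5850) = 155.500 ms/bit
  a = 410 − 155.500 × 1.5850 = 163.538 ms
Then RT(16) = 163.538 + 155.500 × log₂ 16 = 163.538 + 155.500 × 4 ≈ 785.538 ms.

785.5 ms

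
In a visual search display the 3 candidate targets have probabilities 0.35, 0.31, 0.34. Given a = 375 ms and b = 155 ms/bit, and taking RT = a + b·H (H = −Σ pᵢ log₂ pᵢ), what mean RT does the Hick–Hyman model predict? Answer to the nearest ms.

H = 0.35·log₂(1/0.35) + 0.31·log₂(1/0.31) + 0.34·log₂(1/0.34) = 1.5831 bits.
RT = 375 + 155 × 1.5831 = 620.38 ms.

620 ms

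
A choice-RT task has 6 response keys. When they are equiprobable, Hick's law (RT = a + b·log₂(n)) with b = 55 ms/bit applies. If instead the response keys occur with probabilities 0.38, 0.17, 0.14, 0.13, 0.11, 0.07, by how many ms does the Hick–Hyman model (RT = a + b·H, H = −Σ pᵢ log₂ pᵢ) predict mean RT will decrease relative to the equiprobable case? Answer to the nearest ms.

12 ms

Equiprobable entropy H₀ = log₂ 6 = 2.5850 bits.
Skewed entropy H = −Σ pᵢ log₂ pᵢ = 2.3636 bits.
ΔRT = b·(H₀ − H) = 55 × 0.2213 = 12.17 ms.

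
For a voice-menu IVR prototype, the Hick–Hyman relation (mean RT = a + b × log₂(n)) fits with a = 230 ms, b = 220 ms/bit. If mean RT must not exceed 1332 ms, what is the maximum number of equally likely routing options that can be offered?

32

Set 230 + 220·log₂ n ≤ 1332 → log₂ n ≤ (1332 − 230)/220 = 5.0091.
So n ≤ 2^5.0091 = 32.202; the largest integer n is 32.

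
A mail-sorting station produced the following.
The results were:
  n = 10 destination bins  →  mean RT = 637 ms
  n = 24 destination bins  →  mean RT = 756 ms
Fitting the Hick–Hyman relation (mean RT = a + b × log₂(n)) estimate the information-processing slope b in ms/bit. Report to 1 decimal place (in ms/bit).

94.2 ms/bit

Slope: b = (756 − 637) / (log₂ 24 − log₂ 10) = 119/1.2630 = 94.218 ms/bit.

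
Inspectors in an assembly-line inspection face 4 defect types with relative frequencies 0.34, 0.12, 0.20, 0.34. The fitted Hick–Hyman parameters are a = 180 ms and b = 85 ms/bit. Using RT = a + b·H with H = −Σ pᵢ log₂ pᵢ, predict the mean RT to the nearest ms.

Entropy contributions −pᵢ log₂ pᵢ: 0.5292, 0.3671, 0.4644, 0.5292; sum H = 1.8898 bits.
RT = a + bH = 180 + 85·1.8898 = 340.63 ms.

341 ms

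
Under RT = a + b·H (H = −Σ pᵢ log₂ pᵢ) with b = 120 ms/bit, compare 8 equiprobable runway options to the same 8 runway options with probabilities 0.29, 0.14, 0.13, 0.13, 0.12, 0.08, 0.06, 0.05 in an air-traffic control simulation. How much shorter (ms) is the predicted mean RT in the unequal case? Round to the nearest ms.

24 ms

The RT saving is b·ΔH. Equiprobable H₀ = log₂(8) = 3.0000 bits; with the given probabilities H = 2.7985 bits.
b·(H₀ − H) = 120 × (3.0000 − 2.7985) = 24.18 ms.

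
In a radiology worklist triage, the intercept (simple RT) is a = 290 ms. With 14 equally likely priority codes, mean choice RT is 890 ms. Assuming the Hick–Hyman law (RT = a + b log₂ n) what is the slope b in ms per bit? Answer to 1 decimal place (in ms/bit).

log₂(14) = 3.8074 bits.
b = (RT − a)/log₂ n = (890 − 290) / 3.8074 = 157.590 ms/bit.

157.6 ms/bit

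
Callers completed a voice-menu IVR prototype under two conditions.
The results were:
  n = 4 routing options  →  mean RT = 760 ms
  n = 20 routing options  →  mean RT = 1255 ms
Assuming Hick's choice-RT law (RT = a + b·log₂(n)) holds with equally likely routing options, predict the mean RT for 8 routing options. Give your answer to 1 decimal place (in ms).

Solve the two-equation system in a and b:
  b = (1255 − 760) / (log₂ 20 − log₂ 4) = 495 / (4.3219 − 2) = 213.185 ms/bit
  a = 760 − 213.185 × 2 = 333.630 ms
Then RT(8) = 333.630 + 213.185 × log₂ 8 = 333.630 + 213.185 × 3 ≈ 973.185 ms.

973.2 ms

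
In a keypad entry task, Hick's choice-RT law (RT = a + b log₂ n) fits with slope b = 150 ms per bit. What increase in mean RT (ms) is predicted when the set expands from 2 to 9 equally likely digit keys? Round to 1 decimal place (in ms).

ΔRT = (a + b log₂ n₂) − (a + b log₂ n₁) = b·(log₂ n₂ − log₂ n₁).
log₂(9) − log₂(2) = 3.1699 − 1 = 2.1699.
ΔRT = 150 × 2.1699 = 325.489 ms.

325.5 ms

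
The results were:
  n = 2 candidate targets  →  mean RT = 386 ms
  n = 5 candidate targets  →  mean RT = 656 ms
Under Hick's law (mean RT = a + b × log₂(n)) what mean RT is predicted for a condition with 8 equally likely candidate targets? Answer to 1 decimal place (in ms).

794.5 ms

Fit slope and intercept:
  b = (656 − 386) / (log₂ 5 − log₂ 2) = 270 / (2.3219 − 1) = 204.247 ms/bit
  a = 386 − 204.247 × 1 = 181.753 ms
Then RT(8) = 181.753 + 204.247 × log₂ 8 = 181.753 + 204.247 × 3 ≈ 794.494 ms.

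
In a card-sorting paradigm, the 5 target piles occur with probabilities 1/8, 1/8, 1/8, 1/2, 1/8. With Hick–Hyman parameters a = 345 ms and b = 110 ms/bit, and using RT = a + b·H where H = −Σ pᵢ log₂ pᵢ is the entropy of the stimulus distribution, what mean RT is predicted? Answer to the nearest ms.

565 ms

H = −Σ pᵢ log₂ pᵢ = 0.125·3 + 0.125·3 + 0.125·3 + 0.5·1 + 0.125·3 = 2.000 bits.
RT = 345 + 110 × 2.000 = 565.00 ms.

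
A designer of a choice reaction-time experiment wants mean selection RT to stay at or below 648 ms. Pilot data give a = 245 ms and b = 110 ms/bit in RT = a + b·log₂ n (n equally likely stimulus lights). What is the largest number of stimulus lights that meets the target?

12

Set 245 + 110·log₂ n ≤ 648 → log₂ n ≤ (648 − 245)/110 = 3.6636.
So n ≤ 2^3.6636 = 12.673; the largest integer n is 12.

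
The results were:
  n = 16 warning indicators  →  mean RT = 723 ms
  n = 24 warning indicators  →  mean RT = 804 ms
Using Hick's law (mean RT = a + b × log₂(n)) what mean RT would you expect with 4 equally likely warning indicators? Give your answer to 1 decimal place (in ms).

RT is linear in log₂ n, so two points fix the line:
  b = (804 − 723) / (log₂ 24 − log₂ 16) = 81 / (4.5850 − 4) = 138.470 ms/bit
  a = 723 − 138.470 × 4 = 169.118 ms
Then RT(4) = 169.118 + 138.470 × log₂ 4 = 169.118 + 138.470 × 2 ≈ 446.059 ms.

446.1 ms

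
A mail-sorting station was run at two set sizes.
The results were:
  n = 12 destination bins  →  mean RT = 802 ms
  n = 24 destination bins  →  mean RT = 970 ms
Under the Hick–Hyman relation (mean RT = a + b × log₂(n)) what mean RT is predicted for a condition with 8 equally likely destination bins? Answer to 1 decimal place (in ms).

703.7 ms

RT is linear in log₂ n, so two points fix the line:
  b = (970 − 802) / (log₂ 24 − log₂ 12) = 168 / (4.5850 − 3.5850) = 168.000 ms/bit
  a = 802 − 168.000 × 3.5850 = 199.726 ms
Then RT(8) = 199.726 + 168.000 × log₂ 8 = 199.726 + 168.000 × 3 ≈ 703.726 ms.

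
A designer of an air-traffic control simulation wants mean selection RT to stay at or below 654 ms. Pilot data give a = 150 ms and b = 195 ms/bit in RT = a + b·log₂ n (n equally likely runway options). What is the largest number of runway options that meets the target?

5

Information budget: (654 − 150)/195 = 2.5846 bits, so n ≤ 2^2.5846 = 5.999 → at most 5.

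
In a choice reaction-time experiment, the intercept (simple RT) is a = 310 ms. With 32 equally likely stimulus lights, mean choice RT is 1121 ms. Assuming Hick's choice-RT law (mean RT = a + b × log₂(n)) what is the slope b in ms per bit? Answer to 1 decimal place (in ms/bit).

162.2 ms/bit

log₂(32) = 5 bits.
b = (RT − a)/log₂ n = (1121 − 310) / 5 = 162.200 ms/bit.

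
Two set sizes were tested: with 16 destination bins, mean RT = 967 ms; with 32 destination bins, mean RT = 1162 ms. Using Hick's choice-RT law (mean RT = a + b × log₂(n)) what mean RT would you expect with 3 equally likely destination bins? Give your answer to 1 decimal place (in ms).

Fit slope and intercept:
  b = (1162 − 967) / (log₂ 32 − log₂ 16) = 195 / (5 − 4) = 195.000 ms/bit
  a = 967 − 195.000 × 4 = 187.000 ms
Then RT(3) = 187.000 + 195.000 × log₂ 3 = 187.000 + 195.000 × 1.5850 ≈ 496.068 ms.

496.1 ms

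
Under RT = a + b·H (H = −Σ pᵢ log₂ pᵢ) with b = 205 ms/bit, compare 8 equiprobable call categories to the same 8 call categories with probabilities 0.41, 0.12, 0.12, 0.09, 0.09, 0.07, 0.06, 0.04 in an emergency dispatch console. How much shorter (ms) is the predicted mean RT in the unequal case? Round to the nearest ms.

The RT saving is b·ΔH. Equiprobable H₀ = log₂(8) = 3.0000 bits; with the given probabilities H = 2.5847 bits.
b·(H₀ − H) = 205 × (3.0000 − 2.5847) = 85.14 ms.

85 ms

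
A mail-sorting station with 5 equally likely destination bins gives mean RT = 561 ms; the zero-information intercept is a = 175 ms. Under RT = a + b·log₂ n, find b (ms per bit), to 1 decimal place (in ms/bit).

166.2 ms/bit

5 alternatives carry log₂ 5 = 2.3219 bits; the choice cost is 561 − 175 = 386 ms, so b = 386/2.3219 = 166.241 ms/bit.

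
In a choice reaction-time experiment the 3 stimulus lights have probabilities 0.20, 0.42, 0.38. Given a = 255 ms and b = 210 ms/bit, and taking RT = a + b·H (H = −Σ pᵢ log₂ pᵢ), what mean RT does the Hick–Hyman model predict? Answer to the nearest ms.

Entropy contributions −pᵢ log₂ pᵢ: 0.4644, 0.5256, 0.5305; sum H = 1.5205 bits.
RT = a + bH = 255 + 210·1.5205 = 574.30 ms.

574 ms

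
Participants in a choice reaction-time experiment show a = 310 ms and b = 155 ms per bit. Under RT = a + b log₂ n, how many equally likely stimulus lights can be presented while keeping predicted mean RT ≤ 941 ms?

Set 310 + 155·log₂ n ≤ 941 → log₂ n ≤ (941 − 310)/155 = 4.0710.
So n ≤ 2^4.0710 = 16.807; the largest integer n is 16.

16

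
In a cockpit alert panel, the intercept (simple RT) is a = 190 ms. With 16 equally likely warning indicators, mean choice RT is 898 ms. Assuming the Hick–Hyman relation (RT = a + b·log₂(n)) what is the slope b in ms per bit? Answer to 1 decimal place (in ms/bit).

177.0 ms/bit

16 alternatives carry log₂ 16 = 4 bits; the choice cost is 898 − 190 = 708 ms, so b = 708/4 = 177.000 ms/bit.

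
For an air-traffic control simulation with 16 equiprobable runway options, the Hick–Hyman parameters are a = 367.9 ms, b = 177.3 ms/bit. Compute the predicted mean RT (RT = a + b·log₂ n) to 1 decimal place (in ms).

1077.1 ms

log₂(16) = 4 bits, so RT = 367.9 + 177.3 × 4 ≈ 1077.100 ms.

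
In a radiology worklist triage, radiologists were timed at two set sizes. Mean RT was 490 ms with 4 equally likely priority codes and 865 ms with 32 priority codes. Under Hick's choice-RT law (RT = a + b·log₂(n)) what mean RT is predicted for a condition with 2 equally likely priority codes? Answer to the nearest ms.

365 ms

RT is linear in log₂ n, so two points fix the line:
  b = (865 − 490) / (log₂ 32 − log₂ 4) = 375 / (5 − 2) = 125 ms/bit
  a = 490 − 125 × 2 = 240 ms
Then RT(2) = 240 + 125 × log₂ 2 = 240 + 125 × 1 ≈ 365.000 ms.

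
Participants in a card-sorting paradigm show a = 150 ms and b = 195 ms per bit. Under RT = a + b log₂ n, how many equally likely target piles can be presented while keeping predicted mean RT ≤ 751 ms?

8

Set 150 + 195·log₂ n ≤ 751 → log₂ n ≤ (751 − 150)/195 = 3.0821.
So n ≤ 2^3.0821 = 8.468; the largest integer n is 8.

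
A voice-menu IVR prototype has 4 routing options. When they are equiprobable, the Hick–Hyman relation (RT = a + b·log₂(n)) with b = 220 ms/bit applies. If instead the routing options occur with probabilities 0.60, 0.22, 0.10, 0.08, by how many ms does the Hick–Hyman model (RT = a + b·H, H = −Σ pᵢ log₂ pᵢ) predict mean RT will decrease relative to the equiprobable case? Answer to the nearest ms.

The RT saving is b·ΔH. Equiprobable H₀ = log₂(4) = 2.0000 bits; with the given probabilities H = 1.5465 bits.
b·(H₀ − H) = 220 × (2.0000 − 1.5465) = 99.78 ms.

100 ms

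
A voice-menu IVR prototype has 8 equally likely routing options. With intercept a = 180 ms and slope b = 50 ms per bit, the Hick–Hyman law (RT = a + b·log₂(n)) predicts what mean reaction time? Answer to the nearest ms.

log₂(8) = 3 bits, so RT = 180 + 50 × 3 ≈ 330.000 ms.

330 ms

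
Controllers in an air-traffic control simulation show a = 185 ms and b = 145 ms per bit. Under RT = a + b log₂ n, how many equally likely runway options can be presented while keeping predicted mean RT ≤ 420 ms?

3

Set 185 + 145·log₂ n ≤ 420 → log₂ n ≤ (420 − 185)/145 = 1.6207.
So n ≤ 2^1.6207 = 3.075; the largest integer n is 3.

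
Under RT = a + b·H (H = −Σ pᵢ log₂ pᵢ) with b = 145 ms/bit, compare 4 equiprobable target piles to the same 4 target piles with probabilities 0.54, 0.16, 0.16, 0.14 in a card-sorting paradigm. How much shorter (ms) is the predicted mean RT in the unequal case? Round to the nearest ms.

40 ms

Equiprobable entropy H₀ = log₂ 4 = 2.0000 bits.
Skewed entropy H = −Σ pᵢ log₂ pᵢ = 1.7232 bits.
ΔRT = b·(H₀ − H) = 145 × 0.2768 = 40.14 ms.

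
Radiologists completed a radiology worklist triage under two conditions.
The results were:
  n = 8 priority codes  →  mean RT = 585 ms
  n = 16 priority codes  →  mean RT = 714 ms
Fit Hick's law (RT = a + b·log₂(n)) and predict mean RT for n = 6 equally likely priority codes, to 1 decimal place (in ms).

531.5 ms

Fit slope and intercept:
  b = (714 − 585) / (log₂ 16 − log₂ 8) = 129 / (4 − 3) = 129.000 ms/bit
  a = 585 − 129.000 × 3 = 198.000 ms
Then RT(6) = 198.000 + 129.000 × log₂ 6 = 198.000 + 129.000 × 2.5850 ≈ 531.460 ms.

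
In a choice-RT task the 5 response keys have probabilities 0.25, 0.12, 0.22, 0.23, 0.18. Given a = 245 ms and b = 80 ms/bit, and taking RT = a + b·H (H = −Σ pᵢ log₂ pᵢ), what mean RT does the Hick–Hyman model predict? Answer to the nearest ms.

427 ms

Entropy contributions −pᵢ log₂ pᵢ: 0.5000, 0.3671, 0.4806, 0.4877, 0.4453; sum H = 2.2806 bits.
RT = a + bH = 245 + 80·2.2806 = 427.45 ms.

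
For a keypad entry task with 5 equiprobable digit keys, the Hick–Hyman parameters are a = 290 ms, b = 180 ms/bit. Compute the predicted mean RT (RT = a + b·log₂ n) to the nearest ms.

708 ms

log₂(5) = 2.3219 bits, so RT = 290 + 180 × 2.3219 ≈ 707.947 ms.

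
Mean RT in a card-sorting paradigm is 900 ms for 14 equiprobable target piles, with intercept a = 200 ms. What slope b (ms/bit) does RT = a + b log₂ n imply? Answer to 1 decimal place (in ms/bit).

b = (900 − 200) / log₂(14) = 700 / 3.8074 = 183.855 ms/bit.

183.9 ms/bit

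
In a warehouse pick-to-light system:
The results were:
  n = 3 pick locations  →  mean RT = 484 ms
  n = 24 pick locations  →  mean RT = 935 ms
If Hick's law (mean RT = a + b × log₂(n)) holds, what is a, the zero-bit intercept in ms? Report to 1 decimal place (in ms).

245.7 ms

The slope on a log₂ axis is (935 − 484) / (4.5850 − 1.5850) = 150.333 ms/bit.
a = RT₁ − b·log₂ n₁ = 484 − 150.333 × 1.5850 = 245.727 ms.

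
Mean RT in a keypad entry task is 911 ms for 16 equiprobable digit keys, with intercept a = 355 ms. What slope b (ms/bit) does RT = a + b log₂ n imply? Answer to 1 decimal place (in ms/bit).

log₂(16) = 4 bits.
b = (RT − a)/log₂ n = (911 − 355) / 4 = 139.000 ms/bit.

139.0 ms/bit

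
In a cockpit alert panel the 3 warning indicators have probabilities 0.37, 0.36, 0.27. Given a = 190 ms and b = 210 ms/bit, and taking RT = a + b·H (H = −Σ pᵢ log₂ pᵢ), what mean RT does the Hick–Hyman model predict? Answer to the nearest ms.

520 ms

H = 0.37·log₂(1/0.37) + 0.36·log₂(1/0.36) + 0.27·log₂(1/0.27) = 1.5714 bits.
RT = 190 + 210 × 1.5714 = 519.99 ms.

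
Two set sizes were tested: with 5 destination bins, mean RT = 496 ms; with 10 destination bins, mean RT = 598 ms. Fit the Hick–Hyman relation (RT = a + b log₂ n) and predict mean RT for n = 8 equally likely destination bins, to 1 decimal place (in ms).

565.2 ms

Solve the two-equation system in a and b:
  b = (598 − 496) / (log₂ 10 − log₂ 5) = 102 / (3.3219 − 2.3219) = 102.000 ms/bit
  a = 496 − 102.000 × 2.3219 = 259.163 ms
Then RT(8) = 259.163 + 102.000 × log₂ 8 = 259.163 + 102.000 × 3 ≈ 565.163 ms.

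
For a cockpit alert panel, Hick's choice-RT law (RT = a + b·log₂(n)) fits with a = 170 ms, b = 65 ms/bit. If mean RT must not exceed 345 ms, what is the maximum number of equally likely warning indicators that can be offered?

Set 170 + 65·log₂ n ≤ 345 → log₂ n ≤ (345 − 170)/65 = 2.6923.
So n ≤ 2^2.6923 = 6.463; the largest integer n is 6.

6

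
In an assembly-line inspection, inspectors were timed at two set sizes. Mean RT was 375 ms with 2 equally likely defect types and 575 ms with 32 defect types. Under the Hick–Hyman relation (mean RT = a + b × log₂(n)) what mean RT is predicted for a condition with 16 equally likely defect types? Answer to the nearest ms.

RT is linear in log₂ n, so two points fix the line:
  b = (575 − 375) / (log₂ 32 − log₂ 2) = 200 / (5 − 1) = 50 ms/bit
  a = 375 − 50 × 1 = 325 ms
Then RT(16) = 325 + 50 × log₂ 16 = 325 + 50 × 4 ≈ 525.000 ms.

525 ms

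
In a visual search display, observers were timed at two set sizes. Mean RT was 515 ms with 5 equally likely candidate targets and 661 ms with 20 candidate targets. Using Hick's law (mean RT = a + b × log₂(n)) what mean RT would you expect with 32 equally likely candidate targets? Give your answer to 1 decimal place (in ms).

710.5 ms

Fit slope and intercept:
  b = (661 − 515) / (log₂ 20 − log₂ 5) = 146 / (4.3219 − 2.3219) = 73.000 ms/bit
  a = 515 − 73.000 × 2.3219 = 345.499 ms
Then RT(32) = 345.499 + 73.000 × log₂ 32 = 345.499 + 73.000 × 5 ≈ 710.499 ms.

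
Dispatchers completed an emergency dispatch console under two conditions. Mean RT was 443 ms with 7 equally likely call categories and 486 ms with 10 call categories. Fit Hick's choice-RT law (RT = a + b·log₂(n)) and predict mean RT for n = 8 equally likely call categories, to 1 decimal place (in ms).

459.1 ms

Solve the two-equation system in a and b:
  b = (486 − 443) / (log₂ 10 − log₂ 7) = 43 / (3.3219 − 2.8074) = 83.564 ms/bit
  a = 443 − 83.564 × 2.8074 = 208.405 ms
Then RT(8) = 208.405 + 83.564 × log₂ 8 = 208.405 + 83.564 × 3 ≈ 459.098 ms.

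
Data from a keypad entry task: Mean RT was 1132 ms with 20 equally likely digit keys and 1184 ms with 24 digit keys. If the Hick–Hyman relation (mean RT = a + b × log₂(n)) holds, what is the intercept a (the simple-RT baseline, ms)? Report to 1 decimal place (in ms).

The slope on a log₂ axis is (1184 − 1132) / (4.5850 − 4.3219) = 197.693 ms/bit.
a = RT₁ − b·log₂ n₁ = 1132 − 197.693 × 4.3219 = 277.586 ms.

277.6 ms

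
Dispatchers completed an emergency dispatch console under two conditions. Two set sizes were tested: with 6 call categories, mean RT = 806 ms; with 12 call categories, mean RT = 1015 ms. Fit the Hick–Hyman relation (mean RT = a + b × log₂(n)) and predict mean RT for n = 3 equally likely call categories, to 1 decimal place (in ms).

RT is linear in log₂ n, so two points fix the line:
  b = (1015 − 806) / (log₂ 12 − log₂ 6) = 209 / (3.5850 − 2.5850) = 209.000 ms/bit
  a = 806 − 209.000 × 2.5850 = 265.743 ms
Then RT(3) = 265.743 + 209.000 × log₂ 3 = 265.743 + 209.000 × 1.5850 ≈ 597.000 ms.

597.0 ms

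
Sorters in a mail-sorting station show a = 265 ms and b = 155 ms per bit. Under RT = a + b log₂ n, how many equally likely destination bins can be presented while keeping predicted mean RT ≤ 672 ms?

6

155·log₂ n ≤ 672 − 265 = 407, giving log₂ n ≤ 2.6258 and n ≤ 6.172. The largest whole number is 6.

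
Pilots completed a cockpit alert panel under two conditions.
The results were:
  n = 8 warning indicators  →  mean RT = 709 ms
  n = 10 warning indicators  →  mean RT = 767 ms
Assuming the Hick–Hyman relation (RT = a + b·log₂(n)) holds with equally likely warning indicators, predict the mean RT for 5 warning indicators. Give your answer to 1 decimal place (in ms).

586.8 ms

Fit slope and intercept:
  b = (767 − 709) / (log₂ 10 − log₂ 8) = 58 / (3.3219 − 3) = 180.164 ms/bit
  a = 709 − 180.164 × 3 = 168.507 ms
Then RT(5) = 168.507 + 180.164 × log₂ 5 = 168.507 + 180.164 × 2.3219 ≈ 586.836 ms.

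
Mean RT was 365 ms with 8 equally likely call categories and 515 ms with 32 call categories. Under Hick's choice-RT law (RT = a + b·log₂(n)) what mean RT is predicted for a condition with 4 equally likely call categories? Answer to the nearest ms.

RT is linear in log₂ n, so two points fix the line:
  b = (515 − 365) / (log₂ 32 − log₂ 8) = 150 / (5 − 3) = 75 ms/bit
  a = 365 − 75 × 3 = 140 ms
Then RT(4) = 140 + 75 × log₂ 4 = 140 + 75 × 2 ≈ 290.000 ms.

290 ms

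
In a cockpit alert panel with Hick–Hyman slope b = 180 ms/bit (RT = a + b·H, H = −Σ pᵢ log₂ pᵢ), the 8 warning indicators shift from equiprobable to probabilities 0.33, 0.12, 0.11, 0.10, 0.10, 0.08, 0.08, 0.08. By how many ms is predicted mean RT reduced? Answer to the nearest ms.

Equiprobable entropy H₀ = log₂ 8 = 3.0000 bits.
Skewed entropy H = −Σ pᵢ log₂ pᵢ = 2.7841 bits.
ΔRT = b·(H₀ − H) = 180 × 0.2159 = 38.86 ms.

39 ms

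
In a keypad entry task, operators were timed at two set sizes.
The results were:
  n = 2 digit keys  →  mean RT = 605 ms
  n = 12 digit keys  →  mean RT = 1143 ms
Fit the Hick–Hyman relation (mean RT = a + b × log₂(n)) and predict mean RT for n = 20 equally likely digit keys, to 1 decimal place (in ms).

1296.4 ms

RT is linear in log₂ n, so two points fix the line:
  b = (1143 − 605) / (log₂ 12 − log₂ 2) = 538 / (3.5850 − 1) = 208.127 ms/bit
  a = 605 − 208.127 × 1 = 396.873 ms
Then RT(20) = 396.873 + 208.127 × log₂ 20 = 396.873 + 208.127 × 4.3219 ≈ 1296.382 ms.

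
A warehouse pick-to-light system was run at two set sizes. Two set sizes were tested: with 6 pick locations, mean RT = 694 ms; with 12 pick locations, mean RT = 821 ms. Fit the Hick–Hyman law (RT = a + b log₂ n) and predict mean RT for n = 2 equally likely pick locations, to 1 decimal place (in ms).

With log₂ n on the abscissa the relation is linear; from the two conditions:
  b = (821 − 694) / (log₂ 12 − log₂ 6) = 127 / (3.5850 − 2.5850) = 127.000 ms/bit
  a = 694 − 127.000 × 2.5850 = 365.710 ms
Then RT(2) = 365.710 + 127.000 × log₂ 2 = 365.710 + 127.000 × 1 ≈ 492.710 ms.

492.7 ms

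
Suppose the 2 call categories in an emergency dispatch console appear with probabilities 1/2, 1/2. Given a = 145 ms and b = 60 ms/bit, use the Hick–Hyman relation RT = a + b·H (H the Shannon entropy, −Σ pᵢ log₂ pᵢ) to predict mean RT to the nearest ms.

205 ms

H = −Σ pᵢ log₂ pᵢ = 0.5·1 + 0.5·1 = 1.000 bits.
RT = 145 + 60 × 1.000 = 205.00 ms.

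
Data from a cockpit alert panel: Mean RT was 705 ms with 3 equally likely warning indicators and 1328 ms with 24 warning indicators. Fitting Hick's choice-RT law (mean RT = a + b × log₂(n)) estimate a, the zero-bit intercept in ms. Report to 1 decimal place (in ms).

The slope on a log₂ axis is (1328 − 705) / (4.5850 − 1.5850) = 207.667 ms/bit.
Intercept: a = 705 − 207.667·log₂(3) = 375.856 ms.

375.9 ms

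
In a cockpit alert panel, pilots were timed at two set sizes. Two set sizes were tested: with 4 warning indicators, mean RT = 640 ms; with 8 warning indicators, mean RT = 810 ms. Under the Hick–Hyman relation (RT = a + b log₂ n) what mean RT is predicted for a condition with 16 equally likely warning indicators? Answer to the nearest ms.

Solve the two-equation system in a and b:
  b = (810 − 640) / (log₂ 8 − log₂ 4) = 170 / (3 − 2) = 170 ms/bit
  a = 640 − 170 × 2 = 300 ms
Then RT(16) = 300 + 170 × log₂ 16 = 300 + 170 × 4 ≈ 980.000 ms.

980 ms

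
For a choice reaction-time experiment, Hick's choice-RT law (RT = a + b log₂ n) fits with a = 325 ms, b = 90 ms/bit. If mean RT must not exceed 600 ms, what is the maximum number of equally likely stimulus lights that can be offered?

8

90·log₂ n ≤ 600 − 325 = 275, giving log₂ n ≤ 3.0556 and n ≤ 8.314. The largest whole number is 8.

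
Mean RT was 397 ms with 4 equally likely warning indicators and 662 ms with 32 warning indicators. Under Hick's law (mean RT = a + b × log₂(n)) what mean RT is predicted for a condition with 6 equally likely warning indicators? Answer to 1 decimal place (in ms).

448.7 ms

With log₂ n on the abscissa the relation is linear; from the two conditions:
  b = (662 − 397) / (log₂ 32 − log₂ 4) = 265 / (5 − 2) = 88.333 ms/bit
  a = 397 − 88.333 × 2 = 220.333 ms
Then RT(6) = 220.333 + 88.333 × log₂ 6 = 220.333 + 88.333 × 2.5850 ≈ 448.672 ms.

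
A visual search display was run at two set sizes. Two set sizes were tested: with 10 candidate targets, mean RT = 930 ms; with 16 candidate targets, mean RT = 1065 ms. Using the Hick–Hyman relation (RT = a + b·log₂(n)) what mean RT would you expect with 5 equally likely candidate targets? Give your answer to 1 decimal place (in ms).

Solve the two-equation system in a and b:
  b = (1065 − 930) / (log₂ 16 − log₂ 10) = 135 / (4 − 3.3219) = 199.094 ms/bit
  a = 930 − 199.094 × 3.3219 = 268.624 ms
Then RT(5) = 268.624 + 199.094 × log₂ 5 = 268.624 + 199.094 × 2.3219 ≈ 730.906 ms.

730.9 ms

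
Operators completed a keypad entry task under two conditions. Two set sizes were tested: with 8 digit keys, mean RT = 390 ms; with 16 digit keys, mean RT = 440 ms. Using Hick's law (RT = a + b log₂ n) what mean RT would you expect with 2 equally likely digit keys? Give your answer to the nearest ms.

Fit slope and intercept:
  b = (440 − 390) / (log₂ 16 − log₂ 8) = 50 / (4 − 3) = 50 ms/bit
  a = 390 − 50 × 3 = 240 ms
Then RT(2) = 240 + 50 × log₂ 2 = 240 + 50 × 1 ≈ 290.000 ms.

290 ms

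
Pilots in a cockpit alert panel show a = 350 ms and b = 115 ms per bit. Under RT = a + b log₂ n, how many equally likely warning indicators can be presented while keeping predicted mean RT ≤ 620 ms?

115·log₂ n ≤ 620 − 350 = 270, giving log₂ n ≤ 2.3478 and n ≤ 5.091. The largest whole number is 5.

5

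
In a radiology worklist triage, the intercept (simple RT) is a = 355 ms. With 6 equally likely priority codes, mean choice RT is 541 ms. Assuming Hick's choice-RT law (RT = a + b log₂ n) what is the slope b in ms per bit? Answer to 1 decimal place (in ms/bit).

72.0 ms/bit

6 alternatives carry log₂ 6 = 2.5850 bits; the choice cost is 541 − 355 = 186 ms, so b = 186/2.5850 = 71.955 ms/bit.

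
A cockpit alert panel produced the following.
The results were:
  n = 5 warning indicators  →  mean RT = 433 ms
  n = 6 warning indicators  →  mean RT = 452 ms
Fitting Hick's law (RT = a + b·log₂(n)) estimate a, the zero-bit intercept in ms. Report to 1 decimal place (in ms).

Slope: b = (452 − 433) / (log₂ 6 − log₂ 5) = 19/0.2630 = 72.234 ms/bit.
a = RT₁ − b·log₂ n₁ = 433 − 72.234 × 2.3219 = 265.278 ms.

265.3 ms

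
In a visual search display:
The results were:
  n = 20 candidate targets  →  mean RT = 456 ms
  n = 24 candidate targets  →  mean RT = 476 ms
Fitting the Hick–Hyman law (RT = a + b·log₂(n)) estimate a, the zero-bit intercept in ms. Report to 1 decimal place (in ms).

127.4 ms

Slope: b = (476 − 456) / (log₂ 24 − log₂ 20) = 20/0.2630 = 76.036 ms/bit.
a = RT₁ − b·log₂ n₁ = 456 − 76.036 × 4.3219 = 127.379 ms.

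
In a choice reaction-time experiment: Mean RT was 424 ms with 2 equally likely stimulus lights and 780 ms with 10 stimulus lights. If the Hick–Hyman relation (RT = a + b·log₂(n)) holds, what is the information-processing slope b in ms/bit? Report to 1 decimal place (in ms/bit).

153.3 ms/bit

b = (RT₂ − RT₁)/(log₂ n₂ − log₂ n₁) = (780 − 424)/(3.3219 − 1) = 153.321 ms/bit.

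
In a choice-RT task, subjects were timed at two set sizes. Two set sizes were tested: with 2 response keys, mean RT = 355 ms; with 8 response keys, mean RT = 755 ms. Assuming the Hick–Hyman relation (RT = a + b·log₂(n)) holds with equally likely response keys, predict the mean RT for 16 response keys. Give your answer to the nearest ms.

RT is linear in log₂ n, so two points fix the line:
  b = (755 − 355) / (log₂ 8 − log₂ 2) = 400 / (3 − 1) = 200 ms/bit
  a = 355 − 200 × 1 = 155 ms
Then RT(16) = 155 + 200 × log₂ 16 = 155 + 200 × 4 ≈ 955.000 ms.

955 ms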